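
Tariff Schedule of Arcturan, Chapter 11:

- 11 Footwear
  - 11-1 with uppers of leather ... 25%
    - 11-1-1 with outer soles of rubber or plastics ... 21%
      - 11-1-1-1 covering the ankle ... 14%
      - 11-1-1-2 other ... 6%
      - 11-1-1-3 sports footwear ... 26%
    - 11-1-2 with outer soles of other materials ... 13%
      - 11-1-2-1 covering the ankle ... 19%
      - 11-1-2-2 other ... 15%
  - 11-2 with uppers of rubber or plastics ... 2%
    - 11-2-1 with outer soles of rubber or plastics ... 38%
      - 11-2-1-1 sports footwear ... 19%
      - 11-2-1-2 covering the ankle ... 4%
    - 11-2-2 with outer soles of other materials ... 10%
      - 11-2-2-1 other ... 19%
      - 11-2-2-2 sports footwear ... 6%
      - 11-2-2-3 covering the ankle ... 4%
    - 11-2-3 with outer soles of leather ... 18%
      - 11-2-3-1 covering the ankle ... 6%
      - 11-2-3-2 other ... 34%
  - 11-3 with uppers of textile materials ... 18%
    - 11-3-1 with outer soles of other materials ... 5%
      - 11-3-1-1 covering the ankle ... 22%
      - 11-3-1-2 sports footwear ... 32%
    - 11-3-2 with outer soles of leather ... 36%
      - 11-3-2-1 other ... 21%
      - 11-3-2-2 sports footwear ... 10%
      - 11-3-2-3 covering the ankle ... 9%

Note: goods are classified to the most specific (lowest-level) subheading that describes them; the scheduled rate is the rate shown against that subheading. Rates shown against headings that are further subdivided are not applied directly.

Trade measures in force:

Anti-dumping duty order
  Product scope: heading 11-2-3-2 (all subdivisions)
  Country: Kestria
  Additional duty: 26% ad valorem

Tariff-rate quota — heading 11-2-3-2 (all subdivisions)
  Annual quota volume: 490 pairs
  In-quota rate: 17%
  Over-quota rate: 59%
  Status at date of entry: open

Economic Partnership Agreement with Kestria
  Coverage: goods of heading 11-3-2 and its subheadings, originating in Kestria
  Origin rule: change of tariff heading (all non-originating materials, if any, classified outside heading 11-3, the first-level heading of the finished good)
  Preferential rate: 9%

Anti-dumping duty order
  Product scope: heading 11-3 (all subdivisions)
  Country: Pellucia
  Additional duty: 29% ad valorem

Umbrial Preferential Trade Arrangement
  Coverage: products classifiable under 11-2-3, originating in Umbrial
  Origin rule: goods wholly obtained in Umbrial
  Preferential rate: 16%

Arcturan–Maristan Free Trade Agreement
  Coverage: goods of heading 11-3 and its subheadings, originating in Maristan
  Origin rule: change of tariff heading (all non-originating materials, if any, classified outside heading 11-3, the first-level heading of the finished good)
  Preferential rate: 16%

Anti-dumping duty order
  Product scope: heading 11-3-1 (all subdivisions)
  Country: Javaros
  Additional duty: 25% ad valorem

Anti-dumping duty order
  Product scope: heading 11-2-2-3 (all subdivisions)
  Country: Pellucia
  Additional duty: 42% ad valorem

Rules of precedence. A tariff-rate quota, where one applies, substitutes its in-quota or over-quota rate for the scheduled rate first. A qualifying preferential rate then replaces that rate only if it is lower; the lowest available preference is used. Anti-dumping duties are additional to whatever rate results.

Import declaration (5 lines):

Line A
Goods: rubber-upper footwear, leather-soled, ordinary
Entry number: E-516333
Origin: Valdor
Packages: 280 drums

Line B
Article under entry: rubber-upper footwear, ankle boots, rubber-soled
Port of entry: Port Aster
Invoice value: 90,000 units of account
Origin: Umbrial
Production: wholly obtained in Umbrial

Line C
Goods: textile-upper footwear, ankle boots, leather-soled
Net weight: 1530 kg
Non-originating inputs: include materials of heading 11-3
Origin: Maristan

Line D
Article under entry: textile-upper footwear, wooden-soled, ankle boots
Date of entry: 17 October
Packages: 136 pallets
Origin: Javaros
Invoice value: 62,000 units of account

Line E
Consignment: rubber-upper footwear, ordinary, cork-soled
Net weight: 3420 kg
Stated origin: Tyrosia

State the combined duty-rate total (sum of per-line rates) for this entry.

96%

Line A: rubber-upper → 11-2; leather-soled → 11-2-3; ordinary → 11-2-3-2. Scheduled 34%. quota on 11-2-3-2 open → in-quota 17%. → 17%.
Line B: rubber-upper → 11-2; rubber-soled → 11-2-1; ankle boots → 11-2-1-2. Scheduled 4%. Umbrial agreement on 11-2-3: 11-2-1-2 not covered. → 4%.
Line C: textile-upper → 11-3; leather-soled → 11-3-2; ankle boots → 11-3-2-3. Scheduled 9%. Maristan agreement on 11-3: CTH not met. → 9%.
Line D: textile-upper → 11-3; wooden-soled → 11-3-1; ankle boots → 11-3-1-1. Scheduled 22%. anti-dumping (Javaros, 11-3-1): +25%; total 22% + 25% = 47%. → 47%.
Line E: rubber-upper → 11-2; cork-soled → 11-2-2; ordinary → 11-2-2-1. Scheduled 19%. No special measure applies. → 19%.
Sum: 17% + 4% + 9% + 47% + 19% = 96%.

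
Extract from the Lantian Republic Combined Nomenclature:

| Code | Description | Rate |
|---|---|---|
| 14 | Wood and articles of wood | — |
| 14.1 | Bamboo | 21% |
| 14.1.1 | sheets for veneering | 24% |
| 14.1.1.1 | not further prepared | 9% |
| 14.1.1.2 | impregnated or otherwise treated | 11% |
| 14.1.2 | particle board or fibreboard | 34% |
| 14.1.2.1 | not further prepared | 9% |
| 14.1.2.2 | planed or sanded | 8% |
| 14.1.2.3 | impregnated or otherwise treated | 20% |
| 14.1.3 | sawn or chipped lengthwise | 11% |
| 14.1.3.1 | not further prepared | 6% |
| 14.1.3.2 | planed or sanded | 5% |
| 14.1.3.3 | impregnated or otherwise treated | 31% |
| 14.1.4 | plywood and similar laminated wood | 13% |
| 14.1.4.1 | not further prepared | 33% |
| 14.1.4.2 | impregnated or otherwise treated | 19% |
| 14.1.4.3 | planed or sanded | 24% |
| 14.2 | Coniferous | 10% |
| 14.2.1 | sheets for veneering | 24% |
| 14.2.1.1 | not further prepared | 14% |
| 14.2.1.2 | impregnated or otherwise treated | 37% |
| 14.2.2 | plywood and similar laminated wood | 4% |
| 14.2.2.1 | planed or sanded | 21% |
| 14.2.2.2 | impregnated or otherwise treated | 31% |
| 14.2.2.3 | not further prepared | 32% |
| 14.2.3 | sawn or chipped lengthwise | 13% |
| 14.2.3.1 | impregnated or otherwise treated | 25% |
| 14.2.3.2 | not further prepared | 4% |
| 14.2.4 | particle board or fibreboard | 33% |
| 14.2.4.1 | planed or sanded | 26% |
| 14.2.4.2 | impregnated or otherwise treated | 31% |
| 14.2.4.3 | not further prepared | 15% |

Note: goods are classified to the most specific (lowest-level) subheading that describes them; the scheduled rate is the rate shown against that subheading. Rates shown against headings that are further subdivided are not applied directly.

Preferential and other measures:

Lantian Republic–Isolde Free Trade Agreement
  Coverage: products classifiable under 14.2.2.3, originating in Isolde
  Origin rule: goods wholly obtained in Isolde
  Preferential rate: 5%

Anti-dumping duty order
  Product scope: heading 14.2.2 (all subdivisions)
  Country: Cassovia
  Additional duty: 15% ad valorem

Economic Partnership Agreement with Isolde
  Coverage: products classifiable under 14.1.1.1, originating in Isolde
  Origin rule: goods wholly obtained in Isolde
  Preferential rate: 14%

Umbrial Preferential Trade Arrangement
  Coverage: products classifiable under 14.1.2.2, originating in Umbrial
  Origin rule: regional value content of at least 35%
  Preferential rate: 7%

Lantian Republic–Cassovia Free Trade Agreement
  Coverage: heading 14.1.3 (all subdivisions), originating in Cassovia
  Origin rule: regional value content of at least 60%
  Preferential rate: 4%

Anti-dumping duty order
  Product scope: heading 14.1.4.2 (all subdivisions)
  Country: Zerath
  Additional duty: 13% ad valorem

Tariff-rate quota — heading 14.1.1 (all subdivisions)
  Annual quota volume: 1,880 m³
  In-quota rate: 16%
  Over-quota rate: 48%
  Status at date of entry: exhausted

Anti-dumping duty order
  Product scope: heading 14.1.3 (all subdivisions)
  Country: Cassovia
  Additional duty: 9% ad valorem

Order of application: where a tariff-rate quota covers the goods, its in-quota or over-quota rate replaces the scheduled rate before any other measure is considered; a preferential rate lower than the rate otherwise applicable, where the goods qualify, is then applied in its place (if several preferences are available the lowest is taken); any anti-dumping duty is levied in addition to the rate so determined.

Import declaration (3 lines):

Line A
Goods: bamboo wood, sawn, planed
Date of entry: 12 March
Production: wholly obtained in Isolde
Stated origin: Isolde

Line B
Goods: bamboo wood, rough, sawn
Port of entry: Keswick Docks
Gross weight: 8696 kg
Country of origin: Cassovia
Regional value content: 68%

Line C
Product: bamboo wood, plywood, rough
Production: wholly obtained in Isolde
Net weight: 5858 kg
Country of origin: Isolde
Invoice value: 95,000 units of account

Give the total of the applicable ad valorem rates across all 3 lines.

Line A: bamboo → 14.1; sawn → 14.1.3; planed → 14.1.3.2. Scheduled 5%. Isolde agreement on 14.2.2.3: 14.1.3.2 not covered; Isolde agreement on 14.1.1.1: 14.1.3.2 not covered. → 5%.
Line B: bamboo → 14.1; sawn → 14.1.3; rough → 14.1.3.1. Scheduled 6%. Cassovia agreement on 14.1.3: RVC ≥ 60% → 4% available; preferential 4%; anti-dumping (Cassovia, 14.1.3): +9%; total 4% + 9% = 13%. → 13%.
Line C: bamboo → 14.1; plywood → 14.1.4; rough → 14.1.4.1. Scheduled 33%. Isolde agreement on 14.2.2.3: 14.1.4.1 not covered; Isolde agreement on 14.1.1.1: 14.1.4.1 not covered. → 33%.
Sum: 5% + 13% + 33% = 51%.

51%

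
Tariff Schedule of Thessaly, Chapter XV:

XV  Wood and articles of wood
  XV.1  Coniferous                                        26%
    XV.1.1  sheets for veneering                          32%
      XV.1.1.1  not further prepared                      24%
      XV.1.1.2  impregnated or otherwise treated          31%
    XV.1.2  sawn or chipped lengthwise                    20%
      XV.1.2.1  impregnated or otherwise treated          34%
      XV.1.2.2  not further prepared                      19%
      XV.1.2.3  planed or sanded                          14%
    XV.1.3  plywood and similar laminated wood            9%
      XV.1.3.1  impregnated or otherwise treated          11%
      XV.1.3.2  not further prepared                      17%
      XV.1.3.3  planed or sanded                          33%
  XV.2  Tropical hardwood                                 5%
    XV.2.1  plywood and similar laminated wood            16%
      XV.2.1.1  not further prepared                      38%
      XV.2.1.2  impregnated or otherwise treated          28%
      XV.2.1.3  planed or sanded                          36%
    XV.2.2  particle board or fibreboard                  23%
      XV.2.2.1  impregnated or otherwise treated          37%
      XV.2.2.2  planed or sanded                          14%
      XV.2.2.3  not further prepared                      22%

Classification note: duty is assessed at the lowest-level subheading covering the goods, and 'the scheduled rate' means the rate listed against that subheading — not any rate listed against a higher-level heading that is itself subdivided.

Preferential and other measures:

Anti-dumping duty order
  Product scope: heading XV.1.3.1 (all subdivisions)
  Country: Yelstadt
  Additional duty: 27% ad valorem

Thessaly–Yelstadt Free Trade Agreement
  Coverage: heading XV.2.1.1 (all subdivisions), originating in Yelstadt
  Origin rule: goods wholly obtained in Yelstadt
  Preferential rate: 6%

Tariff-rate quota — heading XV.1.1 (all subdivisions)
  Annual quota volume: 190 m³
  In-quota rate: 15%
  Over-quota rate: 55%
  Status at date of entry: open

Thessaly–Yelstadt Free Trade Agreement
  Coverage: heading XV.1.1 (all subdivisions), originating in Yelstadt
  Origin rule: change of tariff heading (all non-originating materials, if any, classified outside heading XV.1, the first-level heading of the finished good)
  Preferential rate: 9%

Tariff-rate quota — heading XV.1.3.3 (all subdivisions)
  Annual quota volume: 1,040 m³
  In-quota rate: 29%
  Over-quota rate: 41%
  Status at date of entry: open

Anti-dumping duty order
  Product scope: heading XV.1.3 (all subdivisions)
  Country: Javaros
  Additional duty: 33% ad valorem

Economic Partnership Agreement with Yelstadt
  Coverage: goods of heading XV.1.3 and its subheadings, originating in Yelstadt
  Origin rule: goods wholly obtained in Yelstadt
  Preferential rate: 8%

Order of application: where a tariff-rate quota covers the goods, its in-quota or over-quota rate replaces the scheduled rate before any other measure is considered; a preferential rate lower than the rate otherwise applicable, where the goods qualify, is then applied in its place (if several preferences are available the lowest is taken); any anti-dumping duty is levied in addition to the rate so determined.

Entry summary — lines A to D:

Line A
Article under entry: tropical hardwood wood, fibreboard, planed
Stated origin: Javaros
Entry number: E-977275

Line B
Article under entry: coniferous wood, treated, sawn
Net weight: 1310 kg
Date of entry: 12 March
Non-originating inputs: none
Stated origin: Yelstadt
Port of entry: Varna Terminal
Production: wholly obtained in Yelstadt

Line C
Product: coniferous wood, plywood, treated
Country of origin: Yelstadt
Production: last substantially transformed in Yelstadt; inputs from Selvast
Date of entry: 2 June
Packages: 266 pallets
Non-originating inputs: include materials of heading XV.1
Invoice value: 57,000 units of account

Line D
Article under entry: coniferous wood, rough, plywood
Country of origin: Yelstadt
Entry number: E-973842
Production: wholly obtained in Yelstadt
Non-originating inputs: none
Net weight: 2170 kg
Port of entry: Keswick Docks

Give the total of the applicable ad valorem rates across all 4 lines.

94%

Line A: tropical hardwood → XV.2; fibreboard → XV.2.2; planed → XV.2.2.2. Scheduled 14%. No special measure applies. → 14%.
Line B: coniferous → XV.1; sawn → XV.1.2; treated → XV.1.2.1. Scheduled 34%. Yelstadt agreement on XV.2.1.1: XV.1.2.1 not covered; Yelstadt agreement on XV.1.1: XV.1.2.1 not covered; Yelstadt agreement on XV.1.3: XV.1.2.1 not covered. → 34%.
Line C: coniferous → XV.1; plywood → XV.1.3; treated → XV.1.3.1. Scheduled 11%. Yelstadt agreement on XV.2.1.1: XV.1.3.1 not covered; Yelstadt agreement on XV.1.1: XV.1.3.1 not covered; Yelstadt agreement on XV.1.3: not wholly obtained; anti-dumping (Yelstadt, XV.1.3.1): +27%; total 11% + 27% = 38%. → 38%.
Line D: coniferous → XV.1; plywood → XV.1.3; rough → XV.1.3.2. Scheduled 17%. Yelstadt agreement on XV.2.1.1: XV.1.3.2 not covered; Yelstadt agreement on XV.1.1: XV.1.3.2 not covered; Yelstadt agreement on XV.1.3: wholly obtained → 8% available; preferential 8%. → 8%.
Sum: 14% + 34% + 38% + 8% = 94%.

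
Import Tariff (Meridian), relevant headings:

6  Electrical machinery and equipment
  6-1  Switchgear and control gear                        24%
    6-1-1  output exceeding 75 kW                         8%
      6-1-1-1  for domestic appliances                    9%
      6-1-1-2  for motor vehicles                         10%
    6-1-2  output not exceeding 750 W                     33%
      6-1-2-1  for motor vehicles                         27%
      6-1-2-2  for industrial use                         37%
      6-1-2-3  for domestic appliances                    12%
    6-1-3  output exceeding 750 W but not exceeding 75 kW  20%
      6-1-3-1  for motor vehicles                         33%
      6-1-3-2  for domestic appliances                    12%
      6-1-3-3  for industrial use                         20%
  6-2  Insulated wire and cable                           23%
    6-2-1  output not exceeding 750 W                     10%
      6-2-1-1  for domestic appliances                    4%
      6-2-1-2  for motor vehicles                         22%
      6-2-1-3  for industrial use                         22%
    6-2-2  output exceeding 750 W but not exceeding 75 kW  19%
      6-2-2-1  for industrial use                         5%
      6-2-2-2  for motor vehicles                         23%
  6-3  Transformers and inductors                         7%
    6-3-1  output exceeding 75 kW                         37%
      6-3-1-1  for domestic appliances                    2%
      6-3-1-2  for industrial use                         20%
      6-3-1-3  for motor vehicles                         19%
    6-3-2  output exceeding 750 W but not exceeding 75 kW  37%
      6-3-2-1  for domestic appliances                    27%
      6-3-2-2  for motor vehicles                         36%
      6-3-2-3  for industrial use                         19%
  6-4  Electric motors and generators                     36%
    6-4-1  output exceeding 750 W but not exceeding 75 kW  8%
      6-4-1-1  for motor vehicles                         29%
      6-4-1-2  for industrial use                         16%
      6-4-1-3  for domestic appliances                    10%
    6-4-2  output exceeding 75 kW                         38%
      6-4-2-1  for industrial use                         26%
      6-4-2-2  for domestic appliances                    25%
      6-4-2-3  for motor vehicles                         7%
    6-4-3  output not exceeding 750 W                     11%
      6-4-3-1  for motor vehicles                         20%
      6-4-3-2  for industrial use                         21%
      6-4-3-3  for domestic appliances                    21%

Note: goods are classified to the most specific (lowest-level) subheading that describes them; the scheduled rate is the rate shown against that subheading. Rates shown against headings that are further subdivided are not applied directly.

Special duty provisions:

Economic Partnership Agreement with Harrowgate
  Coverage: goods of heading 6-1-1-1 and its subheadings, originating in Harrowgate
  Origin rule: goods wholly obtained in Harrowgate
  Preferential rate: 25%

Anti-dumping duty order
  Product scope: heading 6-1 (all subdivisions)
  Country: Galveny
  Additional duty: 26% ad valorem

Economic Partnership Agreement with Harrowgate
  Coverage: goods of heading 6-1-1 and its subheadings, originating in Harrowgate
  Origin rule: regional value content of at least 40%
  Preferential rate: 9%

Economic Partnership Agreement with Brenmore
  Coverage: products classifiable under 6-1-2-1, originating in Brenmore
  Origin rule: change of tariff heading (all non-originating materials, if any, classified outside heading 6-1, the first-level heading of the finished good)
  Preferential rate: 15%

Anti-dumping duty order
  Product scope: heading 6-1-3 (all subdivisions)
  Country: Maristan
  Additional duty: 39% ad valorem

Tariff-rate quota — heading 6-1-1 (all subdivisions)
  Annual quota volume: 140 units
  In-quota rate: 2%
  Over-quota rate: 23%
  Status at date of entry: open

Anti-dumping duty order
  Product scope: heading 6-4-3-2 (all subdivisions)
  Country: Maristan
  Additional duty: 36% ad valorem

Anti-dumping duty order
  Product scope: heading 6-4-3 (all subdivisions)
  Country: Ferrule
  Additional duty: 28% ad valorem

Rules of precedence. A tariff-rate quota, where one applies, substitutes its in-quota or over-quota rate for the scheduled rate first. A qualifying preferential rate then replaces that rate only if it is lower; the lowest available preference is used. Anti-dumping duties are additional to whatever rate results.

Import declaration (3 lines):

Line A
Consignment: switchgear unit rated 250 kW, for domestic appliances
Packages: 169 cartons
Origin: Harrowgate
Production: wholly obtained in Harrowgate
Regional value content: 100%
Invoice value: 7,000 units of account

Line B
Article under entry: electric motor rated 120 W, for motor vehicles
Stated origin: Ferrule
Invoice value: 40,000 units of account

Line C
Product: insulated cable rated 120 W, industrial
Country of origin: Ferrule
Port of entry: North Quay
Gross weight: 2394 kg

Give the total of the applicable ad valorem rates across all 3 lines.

72%

Line A: switchgear unit → 6-1; rated 250 kW → 6-1-1; for domestic appliances → 6-1-1-1. Scheduled 9%. quota on 6-1-1 open → in-quota 2%; Harrowgate agreement on 6-1-1-1: wholly obtained → 25% available; Harrowgate agreement on 6-1-1: RVC ≥ 40% → 9% available; preference 9% not lower than 2% → no reduction. → 2%.
Line B: electric motor → 6-4; rated 120 W → 6-4-3; for motor vehicles → 6-4-3-1. Scheduled 20%. anti-dumping (Ferrule, 6-4-3): +28%; total 20% + 28% = 48%. → 48%.
Line C: insulated cable → 6-2; rated 120 W → 6-2-1; industrial → 6-2-1-3. Scheduled 22%. No special measure applies. → 22%.
Sum: 2% + 48% + 22% = 72%.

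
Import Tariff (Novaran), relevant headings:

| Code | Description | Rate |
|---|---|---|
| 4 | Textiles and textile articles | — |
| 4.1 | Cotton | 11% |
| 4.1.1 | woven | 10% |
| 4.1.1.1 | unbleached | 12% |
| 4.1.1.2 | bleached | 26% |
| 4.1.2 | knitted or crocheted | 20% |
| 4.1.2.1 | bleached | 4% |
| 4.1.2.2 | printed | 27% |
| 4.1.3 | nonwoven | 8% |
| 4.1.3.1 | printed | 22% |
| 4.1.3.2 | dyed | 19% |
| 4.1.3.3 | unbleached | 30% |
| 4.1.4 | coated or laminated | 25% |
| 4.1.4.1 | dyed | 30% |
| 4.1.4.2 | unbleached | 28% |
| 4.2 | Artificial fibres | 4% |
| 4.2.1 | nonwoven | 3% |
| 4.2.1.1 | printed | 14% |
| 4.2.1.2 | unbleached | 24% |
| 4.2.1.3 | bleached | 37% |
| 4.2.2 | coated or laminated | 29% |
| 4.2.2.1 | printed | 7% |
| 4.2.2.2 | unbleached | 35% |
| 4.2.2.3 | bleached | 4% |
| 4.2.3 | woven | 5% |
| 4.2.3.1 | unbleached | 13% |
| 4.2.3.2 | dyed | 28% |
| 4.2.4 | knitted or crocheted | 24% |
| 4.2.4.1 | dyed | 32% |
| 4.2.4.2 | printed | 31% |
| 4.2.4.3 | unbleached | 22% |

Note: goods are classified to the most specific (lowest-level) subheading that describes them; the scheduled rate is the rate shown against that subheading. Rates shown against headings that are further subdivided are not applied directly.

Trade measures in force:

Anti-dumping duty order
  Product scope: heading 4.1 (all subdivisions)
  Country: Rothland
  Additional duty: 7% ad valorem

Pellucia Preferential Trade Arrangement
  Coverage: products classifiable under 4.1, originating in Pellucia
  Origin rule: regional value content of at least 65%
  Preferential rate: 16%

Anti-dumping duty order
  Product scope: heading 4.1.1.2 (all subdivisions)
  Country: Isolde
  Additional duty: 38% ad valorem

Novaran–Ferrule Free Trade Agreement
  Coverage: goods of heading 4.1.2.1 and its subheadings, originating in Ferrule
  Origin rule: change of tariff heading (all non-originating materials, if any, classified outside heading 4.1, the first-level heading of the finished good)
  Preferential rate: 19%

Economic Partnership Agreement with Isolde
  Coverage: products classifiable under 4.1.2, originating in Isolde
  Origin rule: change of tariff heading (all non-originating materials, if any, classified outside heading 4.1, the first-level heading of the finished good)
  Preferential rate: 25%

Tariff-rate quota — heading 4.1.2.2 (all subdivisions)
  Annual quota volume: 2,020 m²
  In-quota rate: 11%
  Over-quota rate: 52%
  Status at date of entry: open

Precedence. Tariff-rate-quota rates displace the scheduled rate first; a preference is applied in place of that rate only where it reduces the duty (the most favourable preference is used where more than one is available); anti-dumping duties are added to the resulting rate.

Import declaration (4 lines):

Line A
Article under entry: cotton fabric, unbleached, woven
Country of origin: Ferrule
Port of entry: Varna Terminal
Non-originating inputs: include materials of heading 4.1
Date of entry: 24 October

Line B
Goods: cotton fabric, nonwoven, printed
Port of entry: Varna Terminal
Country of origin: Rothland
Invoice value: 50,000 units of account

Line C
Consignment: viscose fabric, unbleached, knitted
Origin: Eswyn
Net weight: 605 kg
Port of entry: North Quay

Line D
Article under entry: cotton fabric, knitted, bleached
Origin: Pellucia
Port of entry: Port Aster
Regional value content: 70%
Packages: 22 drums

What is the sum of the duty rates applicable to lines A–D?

67%

Line A: cotton → 4.1; woven → 4.1.1; unbleached → 4.1.1.1. Scheduled 12%. Ferrule agreement on 4.1.2.1: 4.1.1.1 not covered. → 12%.
Line B: cotton → 4.1; nonwoven → 4.1.3; printed → 4.1.3.1. Scheduled 22%. anti-dumping (Rothland, 4.1): +7%; total 22% + 7% = 29%. → 29%.
Line C: viscose → 4.2; knitted → 4.2.4; unbleached → 4.2.4.3. Scheduled 22%. No special measure applies. → 22%.
Line D: cotton → 4.1; knitted → 4.1.2; bleached → 4.1.2.1. Scheduled 4%. Pellucia agreement on 4.1: RVC ≥ 65% → 16% available; preference 16% not lower than 4% → no reduction. → 4%.
Sum: 12% + 29% + 22% + 4% = 67%.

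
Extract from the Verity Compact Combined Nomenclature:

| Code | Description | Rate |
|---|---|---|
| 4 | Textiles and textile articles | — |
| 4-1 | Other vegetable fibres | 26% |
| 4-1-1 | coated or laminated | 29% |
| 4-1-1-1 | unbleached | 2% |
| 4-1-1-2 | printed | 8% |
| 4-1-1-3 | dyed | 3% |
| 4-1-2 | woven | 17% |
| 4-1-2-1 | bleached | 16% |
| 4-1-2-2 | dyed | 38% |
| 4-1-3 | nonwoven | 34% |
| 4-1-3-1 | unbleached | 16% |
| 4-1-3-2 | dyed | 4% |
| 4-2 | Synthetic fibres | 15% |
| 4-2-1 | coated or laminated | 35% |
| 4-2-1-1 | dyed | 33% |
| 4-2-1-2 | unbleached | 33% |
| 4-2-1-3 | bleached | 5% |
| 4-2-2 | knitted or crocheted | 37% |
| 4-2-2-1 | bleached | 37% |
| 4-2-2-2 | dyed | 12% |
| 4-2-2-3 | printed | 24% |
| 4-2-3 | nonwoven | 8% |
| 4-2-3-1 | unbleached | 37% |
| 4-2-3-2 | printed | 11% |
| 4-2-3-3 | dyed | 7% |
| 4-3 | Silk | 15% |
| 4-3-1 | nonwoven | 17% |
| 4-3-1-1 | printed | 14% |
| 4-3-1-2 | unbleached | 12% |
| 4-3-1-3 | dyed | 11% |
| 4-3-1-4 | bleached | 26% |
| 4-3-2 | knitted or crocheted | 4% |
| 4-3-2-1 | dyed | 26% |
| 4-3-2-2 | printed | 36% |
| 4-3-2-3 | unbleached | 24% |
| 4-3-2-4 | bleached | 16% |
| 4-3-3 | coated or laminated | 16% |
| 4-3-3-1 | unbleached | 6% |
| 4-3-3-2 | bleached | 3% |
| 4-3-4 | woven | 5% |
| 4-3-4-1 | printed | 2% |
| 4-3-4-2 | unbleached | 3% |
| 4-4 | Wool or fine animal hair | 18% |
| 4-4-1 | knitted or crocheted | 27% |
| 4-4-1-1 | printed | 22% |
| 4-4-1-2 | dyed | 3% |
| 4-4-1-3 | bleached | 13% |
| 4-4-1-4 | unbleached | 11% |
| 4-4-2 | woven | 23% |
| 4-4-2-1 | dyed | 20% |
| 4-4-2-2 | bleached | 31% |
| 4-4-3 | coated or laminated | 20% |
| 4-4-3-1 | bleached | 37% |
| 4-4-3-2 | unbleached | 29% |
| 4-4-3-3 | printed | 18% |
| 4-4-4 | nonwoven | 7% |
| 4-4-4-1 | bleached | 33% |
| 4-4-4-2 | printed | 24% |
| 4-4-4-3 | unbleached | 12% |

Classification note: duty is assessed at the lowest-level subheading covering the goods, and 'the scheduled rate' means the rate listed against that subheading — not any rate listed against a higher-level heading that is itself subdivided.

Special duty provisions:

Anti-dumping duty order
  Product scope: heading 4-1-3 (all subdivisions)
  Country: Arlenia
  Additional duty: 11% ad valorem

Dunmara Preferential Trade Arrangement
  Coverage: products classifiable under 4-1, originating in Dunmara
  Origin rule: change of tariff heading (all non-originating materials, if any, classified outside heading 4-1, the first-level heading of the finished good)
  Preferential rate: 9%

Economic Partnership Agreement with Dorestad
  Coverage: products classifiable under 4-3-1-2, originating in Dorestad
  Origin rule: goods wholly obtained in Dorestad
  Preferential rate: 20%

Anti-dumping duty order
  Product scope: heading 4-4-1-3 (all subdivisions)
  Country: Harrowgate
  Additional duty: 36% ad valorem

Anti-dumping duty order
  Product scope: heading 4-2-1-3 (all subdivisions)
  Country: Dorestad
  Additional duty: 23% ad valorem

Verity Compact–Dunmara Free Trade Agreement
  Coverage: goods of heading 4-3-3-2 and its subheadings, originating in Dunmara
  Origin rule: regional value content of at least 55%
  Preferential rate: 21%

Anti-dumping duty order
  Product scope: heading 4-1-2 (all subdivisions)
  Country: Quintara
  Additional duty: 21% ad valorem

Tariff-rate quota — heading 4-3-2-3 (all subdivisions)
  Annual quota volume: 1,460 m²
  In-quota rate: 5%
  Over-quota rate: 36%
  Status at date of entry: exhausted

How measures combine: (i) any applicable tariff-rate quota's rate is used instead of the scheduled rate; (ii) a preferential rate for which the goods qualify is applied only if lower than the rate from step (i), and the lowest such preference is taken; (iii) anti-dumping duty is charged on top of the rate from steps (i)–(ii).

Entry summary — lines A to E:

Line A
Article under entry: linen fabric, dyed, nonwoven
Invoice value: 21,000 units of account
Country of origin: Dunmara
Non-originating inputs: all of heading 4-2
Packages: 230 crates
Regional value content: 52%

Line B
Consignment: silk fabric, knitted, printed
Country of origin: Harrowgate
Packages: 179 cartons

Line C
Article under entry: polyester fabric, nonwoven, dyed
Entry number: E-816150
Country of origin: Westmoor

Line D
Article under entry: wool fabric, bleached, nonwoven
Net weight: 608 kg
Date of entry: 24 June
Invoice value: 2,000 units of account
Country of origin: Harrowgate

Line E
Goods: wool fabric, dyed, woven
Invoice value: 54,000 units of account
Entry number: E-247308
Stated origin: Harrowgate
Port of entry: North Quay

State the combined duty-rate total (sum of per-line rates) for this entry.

100%

Line A: linen → 4-1; nonwoven → 4-1-3; dyed → 4-1-3-2. Scheduled 4%. Dunmara agreement on 4-1: CTH met → 9% available; Dunmara agreement on 4-3-3-2: 4-1-3-2 not covered; preference 9% not lower than 4% → no reduction. → 4%.
Line B: silk → 4-3; knitted → 4-3-2; printed → 4-3-2-2. Scheduled 36%. No special measure applies. → 36%.
Line C: polyester → 4-2; nonwoven → 4-2-3; dyed → 4-2-3-3. Scheduled 7%. No special measure applies. → 7%.
Line D: wool → 4-4; nonwoven → 4-4-4; bleached → 4-4-4-1. Scheduled 33%. No special measure applies. → 33%.
Line E: wool → 4-4; woven → 4-4-2; dyed → 4-4-2-1. Scheduled 20%. No special measure applies. → 20%.
Sum: 4% + 36% + 7% + 33% + 20% = 100%.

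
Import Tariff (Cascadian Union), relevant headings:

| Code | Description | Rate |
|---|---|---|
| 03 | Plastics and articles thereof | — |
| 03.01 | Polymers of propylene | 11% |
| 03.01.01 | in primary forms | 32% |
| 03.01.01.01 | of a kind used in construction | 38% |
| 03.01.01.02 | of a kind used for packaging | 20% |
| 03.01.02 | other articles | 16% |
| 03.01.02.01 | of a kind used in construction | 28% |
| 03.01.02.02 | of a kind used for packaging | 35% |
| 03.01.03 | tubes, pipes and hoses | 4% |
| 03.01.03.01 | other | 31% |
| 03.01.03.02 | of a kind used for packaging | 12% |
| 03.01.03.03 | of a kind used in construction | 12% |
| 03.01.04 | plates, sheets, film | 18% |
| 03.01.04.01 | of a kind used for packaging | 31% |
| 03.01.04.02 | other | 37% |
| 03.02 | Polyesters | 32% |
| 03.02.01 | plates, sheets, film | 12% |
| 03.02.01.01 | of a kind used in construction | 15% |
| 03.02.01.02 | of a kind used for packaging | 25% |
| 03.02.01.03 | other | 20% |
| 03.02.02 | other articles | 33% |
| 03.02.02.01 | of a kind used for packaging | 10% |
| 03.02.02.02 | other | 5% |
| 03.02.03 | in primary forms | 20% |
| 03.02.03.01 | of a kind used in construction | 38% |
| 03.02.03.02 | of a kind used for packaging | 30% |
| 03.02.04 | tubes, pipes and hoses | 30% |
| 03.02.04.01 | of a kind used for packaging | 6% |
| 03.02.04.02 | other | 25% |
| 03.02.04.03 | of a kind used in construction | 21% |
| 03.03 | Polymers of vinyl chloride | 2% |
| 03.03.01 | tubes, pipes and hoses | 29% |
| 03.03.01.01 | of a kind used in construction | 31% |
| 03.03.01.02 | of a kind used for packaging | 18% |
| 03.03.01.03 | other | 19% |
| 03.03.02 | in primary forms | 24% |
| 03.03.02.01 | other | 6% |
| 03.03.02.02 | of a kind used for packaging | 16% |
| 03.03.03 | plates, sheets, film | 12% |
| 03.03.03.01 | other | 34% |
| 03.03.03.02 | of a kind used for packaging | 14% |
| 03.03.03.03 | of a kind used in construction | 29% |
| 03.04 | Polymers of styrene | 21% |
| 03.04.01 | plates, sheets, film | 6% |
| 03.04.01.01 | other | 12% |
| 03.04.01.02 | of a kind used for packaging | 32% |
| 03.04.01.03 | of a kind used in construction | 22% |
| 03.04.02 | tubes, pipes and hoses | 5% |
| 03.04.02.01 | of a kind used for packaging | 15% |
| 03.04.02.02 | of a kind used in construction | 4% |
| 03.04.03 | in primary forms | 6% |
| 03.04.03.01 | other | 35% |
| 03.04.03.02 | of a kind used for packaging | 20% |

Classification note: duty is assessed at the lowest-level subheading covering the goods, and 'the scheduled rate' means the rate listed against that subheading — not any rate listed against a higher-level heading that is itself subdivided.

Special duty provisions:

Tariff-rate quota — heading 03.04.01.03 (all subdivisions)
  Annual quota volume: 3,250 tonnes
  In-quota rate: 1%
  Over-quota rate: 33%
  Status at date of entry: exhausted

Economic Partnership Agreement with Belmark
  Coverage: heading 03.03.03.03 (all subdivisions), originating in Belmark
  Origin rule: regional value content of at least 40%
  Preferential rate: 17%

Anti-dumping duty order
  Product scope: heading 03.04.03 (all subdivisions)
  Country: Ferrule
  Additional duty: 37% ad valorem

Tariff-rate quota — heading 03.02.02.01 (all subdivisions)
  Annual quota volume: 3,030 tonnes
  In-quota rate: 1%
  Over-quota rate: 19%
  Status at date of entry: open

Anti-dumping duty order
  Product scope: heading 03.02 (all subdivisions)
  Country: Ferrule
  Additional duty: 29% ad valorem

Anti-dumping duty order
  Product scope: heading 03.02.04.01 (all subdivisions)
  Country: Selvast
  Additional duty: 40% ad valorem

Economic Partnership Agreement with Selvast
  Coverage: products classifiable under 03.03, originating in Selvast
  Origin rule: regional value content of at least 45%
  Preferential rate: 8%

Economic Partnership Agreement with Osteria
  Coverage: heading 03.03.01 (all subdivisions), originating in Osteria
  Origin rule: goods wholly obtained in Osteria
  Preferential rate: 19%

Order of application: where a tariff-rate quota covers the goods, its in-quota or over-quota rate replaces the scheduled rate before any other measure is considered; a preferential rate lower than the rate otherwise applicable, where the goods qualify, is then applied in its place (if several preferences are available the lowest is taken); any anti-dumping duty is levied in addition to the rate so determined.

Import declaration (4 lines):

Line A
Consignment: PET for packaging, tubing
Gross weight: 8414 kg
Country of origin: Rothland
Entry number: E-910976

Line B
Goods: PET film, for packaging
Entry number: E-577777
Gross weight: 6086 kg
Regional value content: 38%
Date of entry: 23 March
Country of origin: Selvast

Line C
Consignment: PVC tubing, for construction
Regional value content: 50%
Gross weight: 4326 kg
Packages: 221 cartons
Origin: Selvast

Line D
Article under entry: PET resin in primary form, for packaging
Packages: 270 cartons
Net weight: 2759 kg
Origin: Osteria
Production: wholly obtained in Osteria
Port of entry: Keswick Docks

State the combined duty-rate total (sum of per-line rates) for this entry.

Line A: PET → 03.02; tubing → 03.02.04; for packaging → 03.02.04.01. Scheduled 6%. No special measure applies. → 6%.
Line B: PET → 03.02; film → 03.02.01; for packaging → 03.02.01.02. Scheduled 25%. Selvast agreement on 03.03: 03.02.01.02 not covered. → 25%.
Line C: PVC → 03.03; tubing → 03.03.01; for construction → 03.03.01.01. Scheduled 31%. Selvast agreement on 03.03: RVC ≥ 45% → 8% available; preferential 8%. → 8%.
Line D: PET → 03.02; resin in primary form → 03.02.03; for packaging → 03.02.03.02. Scheduled 30%. Osteria agreement on 03.03.01: 03.02.03.02 not covered. → 30%.
Sum: 6% + 25% + 8% + 30% = 69%.

69%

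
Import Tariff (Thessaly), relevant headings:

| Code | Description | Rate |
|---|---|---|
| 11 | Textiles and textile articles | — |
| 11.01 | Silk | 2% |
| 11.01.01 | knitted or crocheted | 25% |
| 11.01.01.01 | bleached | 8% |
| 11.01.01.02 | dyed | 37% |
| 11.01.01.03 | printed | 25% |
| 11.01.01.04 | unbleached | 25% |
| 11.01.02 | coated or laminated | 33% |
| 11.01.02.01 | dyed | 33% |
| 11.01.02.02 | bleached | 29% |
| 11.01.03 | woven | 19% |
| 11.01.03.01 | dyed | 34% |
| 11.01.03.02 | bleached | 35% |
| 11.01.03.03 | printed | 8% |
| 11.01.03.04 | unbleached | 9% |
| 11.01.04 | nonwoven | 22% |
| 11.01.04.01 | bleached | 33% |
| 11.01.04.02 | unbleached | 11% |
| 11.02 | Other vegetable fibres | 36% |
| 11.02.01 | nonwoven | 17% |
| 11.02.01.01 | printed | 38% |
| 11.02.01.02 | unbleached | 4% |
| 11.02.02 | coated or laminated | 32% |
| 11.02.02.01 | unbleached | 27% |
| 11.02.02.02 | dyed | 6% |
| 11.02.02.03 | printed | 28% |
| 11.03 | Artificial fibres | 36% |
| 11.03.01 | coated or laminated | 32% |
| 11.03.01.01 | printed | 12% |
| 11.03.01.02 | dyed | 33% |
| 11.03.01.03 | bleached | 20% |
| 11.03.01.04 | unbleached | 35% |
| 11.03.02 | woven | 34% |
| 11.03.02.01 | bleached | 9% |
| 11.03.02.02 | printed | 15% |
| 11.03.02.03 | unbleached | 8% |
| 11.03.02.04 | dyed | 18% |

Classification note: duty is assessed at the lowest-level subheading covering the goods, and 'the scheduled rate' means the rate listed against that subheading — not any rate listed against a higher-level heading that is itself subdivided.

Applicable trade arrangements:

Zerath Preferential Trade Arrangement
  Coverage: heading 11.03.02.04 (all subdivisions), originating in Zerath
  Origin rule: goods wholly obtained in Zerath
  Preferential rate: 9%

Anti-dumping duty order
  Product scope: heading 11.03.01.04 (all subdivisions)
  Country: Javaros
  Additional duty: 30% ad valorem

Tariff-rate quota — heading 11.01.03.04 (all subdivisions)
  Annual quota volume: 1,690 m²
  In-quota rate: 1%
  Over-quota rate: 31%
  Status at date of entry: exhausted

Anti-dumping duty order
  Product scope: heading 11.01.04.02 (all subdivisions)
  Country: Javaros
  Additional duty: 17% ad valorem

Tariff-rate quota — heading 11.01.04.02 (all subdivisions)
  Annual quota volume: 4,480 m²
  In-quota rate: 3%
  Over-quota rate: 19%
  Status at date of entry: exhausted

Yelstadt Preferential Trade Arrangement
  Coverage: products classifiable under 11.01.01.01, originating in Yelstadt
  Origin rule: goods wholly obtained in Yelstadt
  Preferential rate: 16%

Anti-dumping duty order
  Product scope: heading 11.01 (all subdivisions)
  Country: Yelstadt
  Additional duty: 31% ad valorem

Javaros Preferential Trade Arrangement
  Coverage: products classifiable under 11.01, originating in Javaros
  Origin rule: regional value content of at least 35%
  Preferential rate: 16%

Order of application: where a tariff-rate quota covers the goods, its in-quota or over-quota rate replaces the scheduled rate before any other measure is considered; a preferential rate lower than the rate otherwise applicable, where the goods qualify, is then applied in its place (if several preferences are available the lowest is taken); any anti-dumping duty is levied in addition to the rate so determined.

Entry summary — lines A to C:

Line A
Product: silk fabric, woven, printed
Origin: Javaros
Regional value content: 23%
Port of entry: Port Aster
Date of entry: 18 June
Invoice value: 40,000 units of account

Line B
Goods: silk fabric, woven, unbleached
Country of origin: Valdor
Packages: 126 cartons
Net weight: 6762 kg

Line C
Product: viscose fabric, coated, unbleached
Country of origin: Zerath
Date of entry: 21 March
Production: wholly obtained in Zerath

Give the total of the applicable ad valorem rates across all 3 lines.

74%

Line A: silk → 11.01; woven → 11.01.03; printed → 11.01.03.03. Scheduled 8%. Javaros agreement on 11.01: RVC < 35%. → 8%.
Line B: silk → 11.01; woven → 11.01.03; unbleached → 11.01.03.04. Scheduled 9%. quota on 11.01.03.04 exhausted → over-quota 31%. → 31%.
Line C: viscose → 11.03; coated → 11.03.01; unbleached → 11.03.01.04. Scheduled 35%. Zerath agreement on 11.03.02.04: 11.03.01.04 not covered. → 35%.
Sum: 8% + 31% + 35% = 74%.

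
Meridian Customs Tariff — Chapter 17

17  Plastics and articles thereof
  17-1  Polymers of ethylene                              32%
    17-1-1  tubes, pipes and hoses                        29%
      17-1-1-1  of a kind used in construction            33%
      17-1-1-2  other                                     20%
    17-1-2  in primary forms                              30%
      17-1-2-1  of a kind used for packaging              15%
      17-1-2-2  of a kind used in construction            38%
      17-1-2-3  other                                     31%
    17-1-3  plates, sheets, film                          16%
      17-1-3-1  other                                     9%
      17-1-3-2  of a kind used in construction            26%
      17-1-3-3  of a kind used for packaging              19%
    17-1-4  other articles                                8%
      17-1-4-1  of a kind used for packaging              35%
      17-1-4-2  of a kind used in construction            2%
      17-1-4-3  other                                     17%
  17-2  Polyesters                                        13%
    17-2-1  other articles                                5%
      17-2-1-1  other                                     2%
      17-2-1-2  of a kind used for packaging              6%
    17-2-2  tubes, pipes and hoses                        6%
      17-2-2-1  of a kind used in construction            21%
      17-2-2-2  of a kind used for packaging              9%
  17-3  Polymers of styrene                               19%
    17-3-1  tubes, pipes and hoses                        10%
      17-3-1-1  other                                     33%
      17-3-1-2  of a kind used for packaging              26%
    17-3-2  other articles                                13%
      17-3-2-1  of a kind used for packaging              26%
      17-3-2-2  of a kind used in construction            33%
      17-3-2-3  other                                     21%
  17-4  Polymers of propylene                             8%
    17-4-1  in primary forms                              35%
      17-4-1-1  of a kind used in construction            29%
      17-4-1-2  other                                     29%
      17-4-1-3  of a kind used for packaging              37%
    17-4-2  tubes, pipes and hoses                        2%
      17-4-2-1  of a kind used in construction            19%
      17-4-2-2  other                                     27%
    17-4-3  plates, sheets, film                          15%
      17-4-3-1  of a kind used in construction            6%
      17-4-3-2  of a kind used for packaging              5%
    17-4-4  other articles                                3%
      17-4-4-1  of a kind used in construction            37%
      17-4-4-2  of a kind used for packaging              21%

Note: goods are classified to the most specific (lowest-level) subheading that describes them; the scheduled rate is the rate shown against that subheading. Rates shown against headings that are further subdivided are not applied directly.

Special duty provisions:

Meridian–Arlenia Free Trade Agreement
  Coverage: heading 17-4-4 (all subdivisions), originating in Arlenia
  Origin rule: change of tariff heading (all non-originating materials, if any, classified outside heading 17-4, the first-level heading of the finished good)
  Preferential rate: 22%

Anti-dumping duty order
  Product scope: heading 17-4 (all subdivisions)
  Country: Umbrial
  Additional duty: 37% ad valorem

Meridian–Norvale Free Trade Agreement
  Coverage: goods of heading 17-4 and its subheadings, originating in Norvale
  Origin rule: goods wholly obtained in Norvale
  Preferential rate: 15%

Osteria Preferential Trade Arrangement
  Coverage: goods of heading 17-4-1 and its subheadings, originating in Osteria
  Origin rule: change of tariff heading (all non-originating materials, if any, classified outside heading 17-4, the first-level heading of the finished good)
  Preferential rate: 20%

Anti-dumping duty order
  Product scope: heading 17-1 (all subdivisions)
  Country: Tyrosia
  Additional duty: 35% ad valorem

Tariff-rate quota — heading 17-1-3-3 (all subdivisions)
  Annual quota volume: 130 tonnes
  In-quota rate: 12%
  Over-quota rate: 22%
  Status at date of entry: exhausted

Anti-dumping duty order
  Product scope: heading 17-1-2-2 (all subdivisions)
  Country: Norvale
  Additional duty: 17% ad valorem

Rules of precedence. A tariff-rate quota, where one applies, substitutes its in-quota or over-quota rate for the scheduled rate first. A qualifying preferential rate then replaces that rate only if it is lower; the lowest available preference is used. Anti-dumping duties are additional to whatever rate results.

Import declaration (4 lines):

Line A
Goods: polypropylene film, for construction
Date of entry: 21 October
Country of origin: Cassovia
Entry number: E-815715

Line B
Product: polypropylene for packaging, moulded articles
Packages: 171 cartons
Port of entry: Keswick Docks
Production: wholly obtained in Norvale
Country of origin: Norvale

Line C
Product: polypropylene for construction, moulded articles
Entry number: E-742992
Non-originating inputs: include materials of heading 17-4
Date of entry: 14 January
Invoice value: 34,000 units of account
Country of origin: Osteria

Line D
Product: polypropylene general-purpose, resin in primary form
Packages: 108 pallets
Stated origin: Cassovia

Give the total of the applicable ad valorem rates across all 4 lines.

87%

Line A: polypropylene → 17-4; film → 17-4-3; for construction → 17-4-3-1. Scheduled 6%. No special measure applies. → 6%.
Line B: polypropylene → 17-4; moulded articles → 17-4-4; for packaging → 17-4-4-2. Scheduled 21%. Norvale agreement on 17-4: wholly obtained → 15% available; preferential 15%. → 15%.
Line C: polypropylene → 17-4; moulded articles → 17-4-4; for construction → 17-4-4-1. Scheduled 37%. Osteria agreement on 17-4-1: 17-4-4-1 not covered. → 37%.
Line D: polypropylene → 17-4; resin in primary form → 17-4-1; general-purpose → 17-4-1-2. Scheduled 29%. No special measure applies. → 29%.
Sum: 6% + 15% + 37% + 29% = 87%.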